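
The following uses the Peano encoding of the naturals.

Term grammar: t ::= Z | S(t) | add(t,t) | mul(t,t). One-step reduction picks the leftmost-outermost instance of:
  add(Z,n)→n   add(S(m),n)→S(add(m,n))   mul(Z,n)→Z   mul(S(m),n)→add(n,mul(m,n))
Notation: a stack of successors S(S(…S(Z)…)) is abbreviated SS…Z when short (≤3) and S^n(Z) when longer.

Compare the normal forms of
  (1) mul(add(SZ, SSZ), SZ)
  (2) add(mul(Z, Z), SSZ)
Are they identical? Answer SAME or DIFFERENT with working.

Term A:
  start: mul(add(SZ, SSZ), SZ)
  step 1: mul(S(add(Z, SSZ)), SZ)
  step 2: add(SZ, mul(add(Z, SSZ), SZ))
  step 3: S(add(Z, mul(add(Z, SSZ), SZ)))
  step 4: S(mul(add(Z, SSZ), SZ))
  step 5: S(mul(SSZ, SZ))
  step 6: S(add(SZ, mul(SZ, SZ)))
  step 7: S(S(add(Z, mul(SZ, SZ))))
  step 8: S(S(mul(SZ, SZ)))
  step 9: S(S(add(SZ, mul(Z, SZ))))
  step 10: S(S(S(add(Z, mul(Z, SZ)))))
  step 11: S(S(S(mul(Z, SZ))))
  step 12: SSSZ

Term B:
  start: add(mul(Z, Z), SSZ)
  step 1: add(Z, SSZ)
  step 2: SSZ

Answer: DIFFERENT — A ⇓ SSSZ, B ⇓ SSZ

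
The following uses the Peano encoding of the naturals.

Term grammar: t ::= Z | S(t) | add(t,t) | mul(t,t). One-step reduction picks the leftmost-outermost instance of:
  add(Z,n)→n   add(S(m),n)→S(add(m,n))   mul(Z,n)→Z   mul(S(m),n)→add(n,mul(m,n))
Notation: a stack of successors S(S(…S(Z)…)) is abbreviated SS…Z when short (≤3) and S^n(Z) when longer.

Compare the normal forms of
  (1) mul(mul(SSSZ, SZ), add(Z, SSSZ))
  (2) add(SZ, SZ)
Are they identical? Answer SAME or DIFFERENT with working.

Term A:
  start: mul(mul(SSSZ, SZ), add(Z, SSSZ))
  [1] mul(add(SZ, mul(SSZ, SZ)), add(Z, SSSZ))
  [2] mul(S(add(Z, mul(SSZ, SZ))), add(Z, SSSZ))
  [3] add(add(Z, SSSZ), mul(add(Z, mul(SSZ, SZ)), add(Z, SSSZ)))
  [4] add(SSSZ, mul(add(Z, mul(SSZ, SZ)), add(Z, SSSZ)))
  [5] S(add(SSZ, mul(add(Z, mul(SSZ, SZ)), add(Z, SSSZ))))
  [6] S(S(add(SZ, mul(add(Z, mul(SSZ, SZ)), add(Z, SSSZ)))))
  [7] S(S(S(add(Z, mul(add(Z, mul(SSZ, SZ)), add(Z, SSSZ))))))
  [8] S(S(S(mul(add(Z, mul(SSZ, SZ)), add(Z, SSSZ)))))
  [9] S(S(S(mul(mul(SSZ, SZ), add(Z, SSSZ)))))
  [10] S(S(S(mul(add(SZ, mul(SZ, SZ)), add(Z, SSSZ)))))
  [11] S(S(S(mul(S(add(Z, mul(SZ, SZ))), add(Z, SSSZ)))))
  [12] S(S(S(add(add(Z, SSSZ), mul(add(Z, mul(SZ, SZ)), add(Z, SSSZ))))))
  [13] S(S(S(add(SSSZ, mul(add(Z, mul(SZ, SZ)), add(Z, SSSZ))))))
  [14] S(S(S(S(add(SSZ, mul(add(Z, mul(SZ, SZ)), add(Z, SSSZ)))))))
  [15] S(S(S(S(S(add(SZ, mul(add(Z, mul(SZ, SZ)), add(Z, SSSZ))))))))
  [16] S(S(S(S(S(S(add(Z, mul(add(Z, mul(SZ, SZ)), add(Z, SSSZ)))))))))
  [17] S(S(S(S(S(S(mul(add(Z, mul(SZ, SZ)), add(Z, SSSZ))))))))
  [18] S(S(S(S(S(S(mul(mul(SZ, SZ), add(Z, SSSZ))))))))
  [19] S(S(S(S(S(S(mul(add(SZ, mul(Z, SZ)), add(Z, SSSZ))))))))
  [20] S(S(S(S(S(S(mul(S(add(Z, mul(Z, SZ))), add(Z, SSSZ))))))))
  [21] S(S(S(S(S(S(add(add(Z, SSSZ), mul(add(Z, mul(Z, SZ)), add(Z, SSSZ)))))))))
  [22] S(S(S(S(S(S(add(SSSZ, mul(add(Z, mul(Z, SZ)), add(Z, SSSZ)))))))))
  [23] S(S(S(S(S(S(S(add(SSZ, mul(add(Z, mul(Z, SZ)), add(Z, SSSZ))))))))))
  [24] S(S(S(S(S(S(S(S(add(SZ, mul(add(Z, mul(Z, SZ)), add(Z, SSSZ)))))))))))
  [25] S(S(S(S(S(S(S(S(S(add(Z, mul(add(Z, mul(Z, SZ)), add(Z, SSSZ))))))))))))
  [26] S(S(S(S(S(S(S(S(S(mul(add(Z, mul(Z, SZ)), add(Z, SSSZ)))))))))))
  [27] S(S(S(S(S(S(S(S(S(mul(mul(Z, SZ), add(Z, SSSZ)))))))))))
  [28] S(S(S(S(S(S(S(S(S(mul(Z, add(Z, SSSZ)))))))))))
  [29] S^9(Z)

Term B:
  start: add(SZ, SZ)
  [1] S(add(Z, SZ))
  [2] SSZ

Answer: DIFFERENT — A ⇓ S^9(Z), B ⇓ SSZ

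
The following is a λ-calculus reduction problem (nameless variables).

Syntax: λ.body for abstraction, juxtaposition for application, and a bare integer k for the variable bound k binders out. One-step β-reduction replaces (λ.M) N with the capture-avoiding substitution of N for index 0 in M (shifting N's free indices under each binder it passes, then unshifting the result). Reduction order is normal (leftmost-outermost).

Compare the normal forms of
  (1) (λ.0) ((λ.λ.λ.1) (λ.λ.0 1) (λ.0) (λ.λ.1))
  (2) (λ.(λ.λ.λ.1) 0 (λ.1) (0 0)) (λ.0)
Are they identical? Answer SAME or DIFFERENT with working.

Answer: DIFFERENT — A ⇓ λ.0, B ⇓ λ.λ.0

Working:
Term A:
  start: (λ.0) ((λ.λ.λ.1) (λ.λ.0 1) (λ.0) (λ.λ.1))
  step 1: (λ.λ.λ.1) (λ.λ.0 1) (λ.0) (λ.λ.1)
  step 2: (λ.λ.1) (λ.0) (λ.λ.1)
  step 3: (λ.λ.0) (λ.λ.1)
  step 4: λ.0

Term B:
  start: (λ.(λ.λ.λ.1) 0 (λ.1) (0 0)) (λ.0)
  step 1: (λ.λ.λ.1) (λ.0) (λ.λ.0) ((λ.0) (λ.0))
  step 2: (λ.λ.1) (λ.λ.0) ((λ.0) (λ.0))
  step 3: (λ.λ.λ.0) ((λ.0) (λ.0))
  step 4: λ.λ.0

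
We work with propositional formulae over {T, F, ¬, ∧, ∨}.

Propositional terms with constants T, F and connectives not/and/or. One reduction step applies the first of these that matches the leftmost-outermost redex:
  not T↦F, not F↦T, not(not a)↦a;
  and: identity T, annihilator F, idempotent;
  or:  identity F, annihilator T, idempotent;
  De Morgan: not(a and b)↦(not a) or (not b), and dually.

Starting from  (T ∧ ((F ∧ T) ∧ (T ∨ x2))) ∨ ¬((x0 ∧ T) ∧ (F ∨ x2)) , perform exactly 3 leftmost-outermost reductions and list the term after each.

Answer: after 3 steps: F ∨ ¬((x0 ∧ T) ∧ (F ∨ x2))

Reduction:
  start: (T ∧ ((F ∧ T) ∧ (T ∨ x2))) ∨ ¬((x0 ∧ T) ∧ (F ∨ x2))
  [1] ((F ∧ T) ∧ (T ∨ x2)) ∨ ¬((x0 ∧ T) ∧ (F ∨ x2))
  [2] (F ∧ (T ∨ x2)) ∨ ¬((x0 ∧ T) ∧ (F ∨ x2))
  [3] F ∨ ¬((x0 ∧ T) ∧ (F ∨ x2))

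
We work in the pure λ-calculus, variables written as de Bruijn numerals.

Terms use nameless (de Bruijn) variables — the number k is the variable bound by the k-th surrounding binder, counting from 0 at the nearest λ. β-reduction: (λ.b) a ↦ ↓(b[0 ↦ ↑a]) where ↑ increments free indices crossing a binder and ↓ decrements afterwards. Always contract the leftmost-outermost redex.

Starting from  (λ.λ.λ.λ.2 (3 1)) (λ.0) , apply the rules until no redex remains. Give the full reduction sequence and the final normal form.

  start: (λ.λ.λ.λ.2 (3 1)) (λ.0)
  [1] λ.λ.λ.2 ((λ.0) 1)
  [2] λ.λ.λ.2 1

Answer: normal form = λ.λ.λ.2 1  (in 2 steps)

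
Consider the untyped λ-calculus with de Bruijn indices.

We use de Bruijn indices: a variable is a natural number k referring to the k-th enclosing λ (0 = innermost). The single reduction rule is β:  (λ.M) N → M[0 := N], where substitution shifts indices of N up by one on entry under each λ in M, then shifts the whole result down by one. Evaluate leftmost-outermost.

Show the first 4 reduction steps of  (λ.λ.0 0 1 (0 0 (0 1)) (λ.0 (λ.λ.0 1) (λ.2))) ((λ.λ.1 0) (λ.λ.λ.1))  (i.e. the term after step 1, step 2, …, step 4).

  start: (λ.λ.0 0 1 (0 0 (0 1)) (λ.0 (λ.λ.0 1) (λ.2))) ((λ.λ.1 0) (λ.λ.λ.1))
  [1] λ.0 0 ((λ.λ.1 0) (λ.λ.λ.1)) (0 0 (0 ((λ.λ.1 0) (λ.λ.λ.1)))) (λ.0 (λ.λ.0 1) (λ.2))
  [2] λ.0 0 (λ.(λ.λ.λ.1) 0) (0 0 (0 ((λ.λ.1 0) (λ.λ.λ.1)))) (λ.0 (λ.λ.0 1) (λ.2))
  [3] λ.0 0 (λ.λ.λ.1) (0 0 (0 ((λ.λ.1 0) (λ.λ.λ.1)))) (λ.0 (λ.λ.0 1) (λ.2))
  [4] λ.0 0 (λ.λ.λ.1) (0 0 (0 (λ.(λ.λ.λ.1) 0))) (λ.0 (λ.λ.0 1) (λ.2))

Answer: after 4 steps: λ.0 0 (λ.λ.λ.1) (0 0 (0 (λ.(λ.λ.λ.1) 0))) (λ.0 (λ.λ.0 1) (λ.2))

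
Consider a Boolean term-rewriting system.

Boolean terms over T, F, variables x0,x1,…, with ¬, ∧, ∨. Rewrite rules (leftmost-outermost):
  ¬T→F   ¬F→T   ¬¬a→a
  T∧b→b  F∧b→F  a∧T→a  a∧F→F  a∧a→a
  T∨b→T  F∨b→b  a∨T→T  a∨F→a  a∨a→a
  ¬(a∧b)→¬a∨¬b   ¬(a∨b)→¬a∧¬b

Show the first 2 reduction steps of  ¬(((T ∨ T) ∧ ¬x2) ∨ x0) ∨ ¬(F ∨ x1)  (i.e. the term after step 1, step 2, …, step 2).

Answer: after 2 steps: ((¬(T ∨ T) ∨ ¬¬x2) ∧ ¬x0) ∨ ¬(F ∨ x1)

Reduction:
  start: ¬(((T ∨ T) ∧ ¬x2) ∨ x0) ∨ ¬(F ∨ x1)
  step 1: (¬((T ∨ T) ∧ ¬x2) ∧ ¬x0) ∨ ¬(F ∨ x1)
  step 2: ((¬(T ∨ T) ∨ ¬¬x2) ∧ ¬x0) ∨ ¬(F ∨ x1)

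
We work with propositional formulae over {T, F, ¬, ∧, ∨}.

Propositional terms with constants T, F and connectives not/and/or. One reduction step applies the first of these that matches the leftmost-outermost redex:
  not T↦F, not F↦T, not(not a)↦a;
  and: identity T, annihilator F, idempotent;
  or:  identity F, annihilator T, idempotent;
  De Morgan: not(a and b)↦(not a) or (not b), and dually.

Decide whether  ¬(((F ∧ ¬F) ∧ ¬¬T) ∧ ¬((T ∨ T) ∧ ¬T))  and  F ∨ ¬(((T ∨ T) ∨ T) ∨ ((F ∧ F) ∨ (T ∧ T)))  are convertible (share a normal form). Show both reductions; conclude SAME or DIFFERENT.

Answer: DIFFERENT — A ⇓ T, B ⇓ F

Derivation:
Term A:
  start: ¬(((F ∧ ¬F) ∧ ¬¬T) ∧ ¬((T ∨ T) ∧ ¬T))
  step 1: ¬((F ∧ ¬F) ∧ ¬¬T) ∨ ¬¬((T ∨ T) ∧ ¬T)
  step 2: (¬(F ∧ ¬F) ∨ ¬¬¬T) ∨ ¬¬((T ∨ T) ∧ ¬T)
  step 3: ((¬F ∨ ¬¬F) ∨ ¬¬¬T) ∨ ¬¬((T ∨ T) ∧ ¬T)
  step 4: ((T ∨ ¬¬F) ∨ ¬¬¬T) ∨ ¬¬((T ∨ T) ∧ ¬T)
  step 5: (T ∨ ¬¬¬T) ∨ ¬¬((T ∨ T) ∧ ¬T)
  step 6: T ∨ ¬¬((T ∨ T) ∧ ¬T)
  step 7: T

Term B:
  start: F ∨ ¬(((T ∨ T) ∨ T) ∨ ((F ∧ F) ∨ (T ∧ T)))
  step 1: ¬(((T ∨ T) ∨ T) ∨ ((F ∧ F) ∨ (T ∧ T)))
  step 2: ¬((T ∨ T) ∨ T) ∧ ¬((F ∧ F) ∨ (T ∧ T))
  step 3: (¬(T ∨ T) ∧ ¬T) ∧ ¬((F ∧ F) ∨ (T ∧ T))
  step 4: ((¬T ∧ ¬T) ∧ ¬T) ∧ ¬((F ∧ F) ∨ (T ∧ T))
  step 5: (¬T ∧ ¬T) ∧ ¬((F ∧ F) ∨ (T ∧ T))
  step 6: ¬T ∧ ¬((F ∧ F) ∨ (T ∧ T))
  step 7: F ∧ ¬((F ∧ F) ∨ (T ∧ T))
  step 8: F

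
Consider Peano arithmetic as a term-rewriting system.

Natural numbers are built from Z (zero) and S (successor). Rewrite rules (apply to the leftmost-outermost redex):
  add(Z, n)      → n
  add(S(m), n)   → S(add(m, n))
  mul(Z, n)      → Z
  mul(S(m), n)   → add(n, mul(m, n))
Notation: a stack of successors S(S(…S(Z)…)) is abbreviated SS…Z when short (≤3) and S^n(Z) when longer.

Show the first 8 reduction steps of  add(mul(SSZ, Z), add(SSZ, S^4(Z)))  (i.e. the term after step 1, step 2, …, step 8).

Answer: after 8 steps: S(S(add(Z, S^4(Z))))

Reduction:
  start: add(mul(SSZ, Z), add(SSZ, S^4(Z)))
  step 1: add(add(Z, mul(SZ, Z)), add(SSZ, S^4(Z)))
  step 2: add(mul(SZ, Z), add(SSZ, S^4(Z)))
  step 3: add(add(Z, mul(Z, Z)), add(SSZ, S^4(Z)))
  step 4: add(mul(Z, Z), add(SSZ, S^4(Z)))
  step 5: add(Z, add(SSZ, S^4(Z)))
  step 6: add(SSZ, S^4(Z))
  step 7: S(add(SZ, S^4(Z)))
  step 8: S(S(add(Z, S^4(Z))))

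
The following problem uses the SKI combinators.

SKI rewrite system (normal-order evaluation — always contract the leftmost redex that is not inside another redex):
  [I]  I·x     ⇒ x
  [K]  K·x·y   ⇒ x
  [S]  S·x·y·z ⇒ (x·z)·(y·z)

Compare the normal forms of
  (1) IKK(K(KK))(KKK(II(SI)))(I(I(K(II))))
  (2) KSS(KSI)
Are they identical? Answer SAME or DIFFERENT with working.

Term A:
  start: IKK(K(KK))(KKK(II(SI)))(I(I(K(II))))
  →1  KK(K(KK))(KKK(II(SI)))(I(I(K(II))))
  →2  K(KKK(II(SI)))(I(I(K(II))))
  →3  KKK(II(SI))
  →4  K(II(SI))
  →5  K(I(SI))
  →6  K(SI)

Term B:
  start: KSS(KSI)
  →1  S(KSI)
  →2  SS

Answer: DIFFERENT — A ⇓ K(SI), B ⇓ SS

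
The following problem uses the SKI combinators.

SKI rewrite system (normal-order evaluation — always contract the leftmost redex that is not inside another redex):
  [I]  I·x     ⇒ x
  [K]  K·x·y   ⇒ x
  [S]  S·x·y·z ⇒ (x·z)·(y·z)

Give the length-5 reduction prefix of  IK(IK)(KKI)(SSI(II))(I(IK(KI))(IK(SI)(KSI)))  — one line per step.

Answer: after 5 steps: S(II)(I(II))

Working:
  start: IK(IK)(KKI)(SSI(II))(I(IK(KI))(IK(SI)(KSI)))
  step 1: K(IK)(KKI)(SSI(II))(I(IK(KI))(IK(SI)(KSI)))
  step 2: IK(SSI(II))(I(IK(KI))(IK(SI)(KSI)))
  step 3: K(SSI(II))(I(IK(KI))(IK(SI)(KSI)))
  step 4: SSI(II)
  step 5: S(II)(I(II))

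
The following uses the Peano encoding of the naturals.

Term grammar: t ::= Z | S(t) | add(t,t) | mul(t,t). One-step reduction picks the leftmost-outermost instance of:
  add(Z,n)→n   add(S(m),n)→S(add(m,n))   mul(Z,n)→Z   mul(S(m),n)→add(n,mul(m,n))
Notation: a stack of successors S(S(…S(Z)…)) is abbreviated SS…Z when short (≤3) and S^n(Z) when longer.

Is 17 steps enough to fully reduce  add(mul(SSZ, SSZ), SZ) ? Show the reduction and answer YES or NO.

Answer: YES — reaches normal form S^5(Z) in 14 ≤ 17 steps

Reduction:
  start: add(mul(SSZ, SSZ), SZ)
  →1  add(add(SSZ, mul(SZ, SSZ)), SZ)
  →2  add(S(add(SZ, mul(SZ, SSZ))), SZ)
  →3  S(add(add(SZ, mul(SZ, SSZ)), SZ))
  →4  S(add(S(add(Z, mul(SZ, SSZ))), SZ))
  →5  S(S(add(add(Z, mul(SZ, SSZ)), SZ)))
  →6  S(S(add(mul(SZ, SSZ), SZ)))
  →7  S(S(add(add(SSZ, mul(Z, SSZ)), SZ)))
  →8  S(S(add(S(add(SZ, mul(Z, SSZ))), SZ)))
  →9  S(S(S(add(add(SZ, mul(Z, SSZ)), SZ))))
  →10  S(S(S(add(S(add(Z, mul(Z, SSZ))), SZ))))
  →11  S(S(S(S(add(add(Z, mul(Z, SSZ)), SZ)))))
  →12  S(S(S(S(add(mul(Z, SSZ), SZ)))))
  →13  S(S(S(S(add(Z, SZ)))))
  →14  S^5(Z)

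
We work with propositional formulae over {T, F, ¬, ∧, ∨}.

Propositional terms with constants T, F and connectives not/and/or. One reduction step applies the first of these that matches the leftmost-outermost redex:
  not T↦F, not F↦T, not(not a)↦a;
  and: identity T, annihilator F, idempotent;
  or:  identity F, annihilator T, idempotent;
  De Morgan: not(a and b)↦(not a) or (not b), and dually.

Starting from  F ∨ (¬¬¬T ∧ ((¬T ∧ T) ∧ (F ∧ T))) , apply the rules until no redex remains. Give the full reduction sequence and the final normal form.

  start: F ∨ (¬¬¬T ∧ ((¬T ∧ T) ∧ (F ∧ T)))
  step 1: ¬¬¬T ∧ ((¬T ∧ T) ∧ (F ∧ T))
  step 2: ¬T ∧ ((¬T ∧ T) ∧ (F ∧ T))
  step 3: F ∧ ((¬T ∧ T) ∧ (F ∧ T))
  step 4: F

Answer: normal form = F  (in 4 steps)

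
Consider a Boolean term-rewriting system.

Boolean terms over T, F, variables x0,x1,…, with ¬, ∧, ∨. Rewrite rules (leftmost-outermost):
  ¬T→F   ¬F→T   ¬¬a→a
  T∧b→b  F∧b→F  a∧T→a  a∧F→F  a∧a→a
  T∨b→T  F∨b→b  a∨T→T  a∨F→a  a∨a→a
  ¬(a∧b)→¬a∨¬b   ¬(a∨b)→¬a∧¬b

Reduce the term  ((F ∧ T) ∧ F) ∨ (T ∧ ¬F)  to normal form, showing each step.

Answer: normal form = T  (in 4 steps)

Working:
  start: ((F ∧ T) ∧ F) ∨ (T ∧ ¬F)
  [1] F ∨ (T ∧ ¬F)
  [2] T ∧ ¬F
  [3] ¬F
  [4] T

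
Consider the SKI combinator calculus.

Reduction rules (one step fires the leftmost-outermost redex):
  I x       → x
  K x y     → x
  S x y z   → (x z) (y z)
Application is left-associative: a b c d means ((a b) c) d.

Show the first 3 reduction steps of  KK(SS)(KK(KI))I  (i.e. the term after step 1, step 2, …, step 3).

  start: KK(SS)(KK(KI))I
  step 1: K(KK(KI))I
  step 2: KK(KI)
  step 3: K

Answer: after 3 steps: K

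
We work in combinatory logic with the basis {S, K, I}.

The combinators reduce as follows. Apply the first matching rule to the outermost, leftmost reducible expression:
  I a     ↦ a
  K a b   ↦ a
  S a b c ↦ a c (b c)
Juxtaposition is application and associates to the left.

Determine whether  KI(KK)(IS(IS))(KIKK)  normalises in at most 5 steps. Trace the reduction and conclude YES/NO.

  start: KI(KK)(IS(IS))(KIKK)
  [1] I(IS(IS))(KIKK)
  [2] IS(IS)(KIKK)
  [3] S(IS)(KIKK)
  [4] SS(KIKK)
  [5] SS(IK)

Answer: NO — after 5 steps the term is SS(IK), not yet normal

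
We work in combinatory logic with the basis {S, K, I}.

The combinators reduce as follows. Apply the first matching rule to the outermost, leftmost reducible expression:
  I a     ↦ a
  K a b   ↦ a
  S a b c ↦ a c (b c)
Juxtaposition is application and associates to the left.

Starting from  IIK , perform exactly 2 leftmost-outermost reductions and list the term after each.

  start: IIK
  →1  IK
  →2  K

Answer: after 2 steps: K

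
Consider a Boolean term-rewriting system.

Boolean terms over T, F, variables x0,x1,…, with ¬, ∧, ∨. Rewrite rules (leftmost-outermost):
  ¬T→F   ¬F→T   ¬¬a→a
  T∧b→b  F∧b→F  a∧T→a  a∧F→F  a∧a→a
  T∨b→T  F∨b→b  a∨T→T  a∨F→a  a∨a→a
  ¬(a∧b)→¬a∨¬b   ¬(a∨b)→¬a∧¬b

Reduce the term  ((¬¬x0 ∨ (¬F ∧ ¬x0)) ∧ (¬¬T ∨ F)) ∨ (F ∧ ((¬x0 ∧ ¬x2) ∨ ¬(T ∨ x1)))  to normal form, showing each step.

Answer: normal form = x0 ∨ ¬x0  (in 8 steps)

Working:
  start: ((¬¬x0 ∨ (¬F ∧ ¬x0)) ∧ (¬¬T ∨ F)) ∨ (F ∧ ((¬x0 ∧ ¬x2) ∨ ¬(T ∨ x1)))
  [1] ((x0 ∨ (¬F ∧ ¬x0)) ∧ (¬¬T ∨ F)) ∨ (F ∧ ((¬x0 ∧ ¬x2) ∨ ¬(T ∨ x1)))
  [2] ((x0 ∨ (T ∧ ¬x0)) ∧ (¬¬T ∨ F)) ∨ (F ∧ ((¬x0 ∧ ¬x2) ∨ ¬(T ∨ x1)))
  [3] ((x0 ∨ ¬x0) ∧ (¬¬T ∨ F)) ∨ (F ∧ ((¬x0 ∧ ¬x2) ∨ ¬(T ∨ x1)))
  [4] ((x0 ∨ ¬x0) ∧ ¬¬T) ∨ (F ∧ ((¬x0 ∧ ¬x2) ∨ ¬(T ∨ x1)))
  [5] ((x0 ∨ ¬x0) ∧ T) ∨ (F ∧ ((¬x0 ∧ ¬x2) ∨ ¬(T ∨ x1)))
  [6] (x0 ∨ ¬x0) ∨ (F ∧ ((¬x0 ∧ ¬x2) ∨ ¬(T ∨ x1)))
  [7] (x0 ∨ ¬x0) ∨ F
  [8] x0 ∨ ¬x0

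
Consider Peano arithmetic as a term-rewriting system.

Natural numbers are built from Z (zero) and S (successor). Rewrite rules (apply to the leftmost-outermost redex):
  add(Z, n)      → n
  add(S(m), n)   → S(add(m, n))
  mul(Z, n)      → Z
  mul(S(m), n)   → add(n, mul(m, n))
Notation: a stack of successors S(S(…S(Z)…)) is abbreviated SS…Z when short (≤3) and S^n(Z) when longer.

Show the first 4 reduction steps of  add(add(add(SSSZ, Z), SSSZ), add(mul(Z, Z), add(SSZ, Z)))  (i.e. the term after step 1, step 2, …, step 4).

  start: add(add(add(SSSZ, Z), SSSZ), add(mul(Z, Z), add(SSZ, Z)))
  →1  add(add(S(add(SSZ, Z)), SSSZ), add(mul(Z, Z), add(SSZ, Z)))
  →2  add(S(add(add(SSZ, Z), SSSZ)), add(mul(Z, Z), add(SSZ, Z)))
  →3  S(add(add(add(SSZ, Z), SSSZ), add(mul(Z, Z), add(SSZ, Z))))
  →4  S(add(add(S(add(SZ, Z)), SSSZ), add(mul(Z, Z), add(SSZ, Z))))

Answer: after 4 steps: S(add(add(S(add(SZ, Z)), SSSZ), add(mul(Z, Z), add(SSZ, Z))))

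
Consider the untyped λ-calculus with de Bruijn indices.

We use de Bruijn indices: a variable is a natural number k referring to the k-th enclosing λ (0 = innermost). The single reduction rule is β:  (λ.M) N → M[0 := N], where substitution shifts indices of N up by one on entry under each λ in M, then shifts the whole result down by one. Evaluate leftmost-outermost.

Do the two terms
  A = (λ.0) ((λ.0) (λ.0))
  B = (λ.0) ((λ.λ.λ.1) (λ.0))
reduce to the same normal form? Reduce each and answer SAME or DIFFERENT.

Answer: DIFFERENT — A ⇓ λ.0, B ⇓ λ.λ.1

Working:
Term A:
  start: (λ.0) ((λ.0) (λ.0))
  →1  (λ.0) (λ.0)
  →2  λ.0

Term B:
  start: (λ.0) ((λ.λ.λ.1) (λ.0))
  →1  (λ.λ.λ.1) (λ.0)
  →2  λ.λ.1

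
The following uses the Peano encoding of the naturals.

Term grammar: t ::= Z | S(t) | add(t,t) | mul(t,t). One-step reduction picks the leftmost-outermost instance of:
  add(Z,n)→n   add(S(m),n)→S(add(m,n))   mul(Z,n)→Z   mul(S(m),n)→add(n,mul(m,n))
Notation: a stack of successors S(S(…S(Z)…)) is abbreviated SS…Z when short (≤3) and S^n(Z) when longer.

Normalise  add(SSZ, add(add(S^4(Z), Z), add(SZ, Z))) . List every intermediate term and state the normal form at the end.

Answer: normal form = S^7(Z)  (in 15 steps)

Derivation:
  start: add(SSZ, add(add(S^4(Z), Z), add(SZ, Z)))
  →1  S(add(SZ, add(add(S^4(Z), Z), add(SZ, Z))))
  →2  S(S(add(Z, add(add(S^4(Z), Z), add(SZ, Z)))))
  →3  S(S(add(add(S^4(Z), Z), add(SZ, Z))))
  →4  S(S(add(S(add(SSSZ, Z)), add(SZ, Z))))
  →5  S(S(S(add(add(SSSZ, Z), add(SZ, Z)))))
  →6  S(S(S(add(S(add(SSZ, Z)), add(SZ, Z)))))
  →7  S(S(S(S(add(add(SSZ, Z), add(SZ, Z))))))
  →8  S(S(S(S(add(S(add(SZ, Z)), add(SZ, Z))))))
  →9  S(S(S(S(S(add(add(SZ, Z), add(SZ, Z)))))))
  →10  S(S(S(S(S(add(S(add(Z, Z)), add(SZ, Z)))))))
  →11  S(S(S(S(S(S(add(add(Z, Z), add(SZ, Z))))))))
  →12  S(S(S(S(S(S(add(Z, add(SZ, Z))))))))
  →13  S(S(S(S(S(S(add(SZ, Z)))))))
  →14  S(S(S(S(S(S(S(add(Z, Z))))))))
  →15  S^7(Z)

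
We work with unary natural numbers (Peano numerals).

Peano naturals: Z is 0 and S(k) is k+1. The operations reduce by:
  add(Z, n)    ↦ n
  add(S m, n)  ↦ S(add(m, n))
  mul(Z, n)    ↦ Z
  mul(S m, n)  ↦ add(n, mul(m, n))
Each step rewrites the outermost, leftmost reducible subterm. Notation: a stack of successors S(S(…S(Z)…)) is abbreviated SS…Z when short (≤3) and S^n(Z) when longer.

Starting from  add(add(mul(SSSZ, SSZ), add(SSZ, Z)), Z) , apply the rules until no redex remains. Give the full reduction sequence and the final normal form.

  start: add(add(mul(SSSZ, SSZ), add(SSZ, Z)), Z)
  [1] add(add(add(SSZ, mul(SSZ, SSZ)), add(SSZ, Z)), Z)
  [2] add(add(S(add(SZ, mul(SSZ, SSZ))), add(SSZ, Z)), Z)
  [3] add(S(add(add(SZ, mul(SSZ, SSZ)), add(SSZ, Z))), Z)
  [4] S(add(add(add(SZ, mul(SSZ, SSZ)), add(SSZ, Z)), Z))
  [5] S(add(add(S(add(Z, mul(SSZ, SSZ))), add(SSZ, Z)), Z))
  [6] S(add(S(add(add(Z, mul(SSZ, SSZ)), add(SSZ, Z))), Z))
  [7] S(S(add(add(add(Z, mul(SSZ, SSZ)), add(SSZ, Z)), Z)))
  [8] S(S(add(add(mul(SSZ, SSZ), add(SSZ, Z)), Z)))
  [9] S(S(add(add(add(SSZ, mul(SZ, SSZ)), add(SSZ, Z)), Z)))
  [10] S(S(add(add(S(add(SZ, mul(SZ, SSZ))), add(SSZ, Z)), Z)))
  [11] S(S(add(S(add(add(SZ, mul(SZ, SSZ)), add(SSZ, Z))), Z)))
  [12] S(S(S(add(add(add(SZ, mul(SZ, SSZ)), add(SSZ, Z)), Z))))
  [13] S(S(S(add(add(S(add(Z, mul(SZ, SSZ))), add(SSZ, Z)), Z))))
  [14] S(S(S(add(S(add(add(Z, mul(SZ, SSZ)), add(SSZ, Z))), Z))))
  [15] S(S(S(S(add(add(add(Z, mul(SZ, SSZ)), add(SSZ, Z)), Z)))))
  [16] S(S(S(S(add(add(mul(SZ, SSZ), add(SSZ, Z)), Z)))))
  [17] S(S(S(S(add(add(add(SSZ, mul(Z, SSZ)), add(SSZ, Z)), Z)))))
  [18] S(S(S(S(add(add(S(add(SZ, mul(Z, SSZ))), add(SSZ, Z)), Z)))))
  [19] S(S(S(S(add(S(add(add(SZ, mul(Z, SSZ)), add(SSZ, Z))), Z)))))
  [20] S(S(S(S(S(add(add(add(SZ, mul(Z, SSZ)), add(SSZ, Z)), Z))))))
  [21] S(S(S(S(S(add(add(S(add(Z, mul(Z, SSZ))), add(SSZ, Z)), Z))))))
  [22] S(S(S(S(S(add(S(add(add(Z, mul(Z, SSZ)), add(SSZ, Z))), Z))))))
  [23] S(S(S(S(S(S(add(add(add(Z, mul(Z, SSZ)), add(SSZ, Z)), Z)))))))
  [24] S(S(S(S(S(S(add(add(mul(Z, SSZ), add(SSZ, Z)), Z)))))))
  [25] S(S(S(S(S(S(add(add(Z, add(SSZ, Z)), Z)))))))
  [26] S(S(S(S(S(S(add(add(SSZ, Z), Z)))))))
  [27] S(S(S(S(S(S(add(S(add(SZ, Z)), Z)))))))
  [28] S(S(S(S(S(S(S(add(add(SZ, Z), Z))))))))
  [29] S(S(S(S(S(S(S(add(S(add(Z, Z)), Z))))))))
  [30] S(S(S(S(S(S(S(S(add(add(Z, Z), Z)))))))))
  [31] S(S(S(S(S(S(S(S(add(Z, Z)))))))))
  [32] S^8(Z)

Answer: normal form = S^8(Z)  (in 32 steps)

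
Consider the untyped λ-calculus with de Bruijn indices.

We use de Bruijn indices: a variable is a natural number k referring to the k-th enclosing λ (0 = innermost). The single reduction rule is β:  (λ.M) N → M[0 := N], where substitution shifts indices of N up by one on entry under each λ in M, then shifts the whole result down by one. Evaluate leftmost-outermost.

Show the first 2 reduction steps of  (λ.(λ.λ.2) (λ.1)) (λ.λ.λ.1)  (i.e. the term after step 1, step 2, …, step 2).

Answer: after 2 steps: λ.λ.λ.λ.1

Derivation:
  start: (λ.(λ.λ.2) (λ.1)) (λ.λ.λ.1)
  →1  (λ.λ.λ.λ.λ.1) (λ.λ.λ.λ.1)
  →2  λ.λ.λ.λ.1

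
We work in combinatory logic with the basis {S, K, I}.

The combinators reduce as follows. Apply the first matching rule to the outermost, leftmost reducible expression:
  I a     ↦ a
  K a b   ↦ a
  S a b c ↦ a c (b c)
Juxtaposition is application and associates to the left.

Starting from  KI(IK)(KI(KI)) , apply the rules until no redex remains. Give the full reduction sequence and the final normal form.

Answer: normal form = I  (in 3 steps)

Working:
  start: KI(IK)(KI(KI))
  step 1: I(KI(KI))
  step 2: KI(KI)
  step 3: I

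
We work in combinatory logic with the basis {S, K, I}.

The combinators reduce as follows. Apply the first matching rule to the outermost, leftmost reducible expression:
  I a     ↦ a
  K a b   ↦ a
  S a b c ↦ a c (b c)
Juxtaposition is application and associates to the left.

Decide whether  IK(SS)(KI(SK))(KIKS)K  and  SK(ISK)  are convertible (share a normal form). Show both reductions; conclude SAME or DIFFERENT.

Term A:
  start: IK(SS)(KI(SK))(KIKS)K
  [1] K(SS)(KI(SK))(KIKS)K
  [2] SS(KIKS)K
  [3] SK(KIKSK)
  [4] SK(ISK)
  [5] SK(SK)

Term B:
  start: SK(ISK)
  [1] SK(SK)

Answer: SAME — A ⇓ SK(SK), B ⇓ SK(SK)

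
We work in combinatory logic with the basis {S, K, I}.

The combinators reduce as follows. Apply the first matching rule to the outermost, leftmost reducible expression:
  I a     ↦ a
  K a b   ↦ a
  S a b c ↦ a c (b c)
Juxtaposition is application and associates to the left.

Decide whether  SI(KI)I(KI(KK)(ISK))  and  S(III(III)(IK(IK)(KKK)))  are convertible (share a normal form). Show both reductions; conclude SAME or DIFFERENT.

Answer: SAME — A ⇓ SK, B ⇓ SK

Reduction:
Term A:
  start: SI(KI)I(KI(KK)(ISK))
  [1] II(KII)(KI(KK)(ISK))
  [2] I(KII)(KI(KK)(ISK))
  [3] KII(KI(KK)(ISK))
  [4] I(KI(KK)(ISK))
  [5] KI(KK)(ISK)
  [6] I(ISK)
  [7] ISK
  [8] SK

Term B:
  start: S(III(III)(IK(IK)(KKK)))
  [1] S(II(III)(IK(IK)(KKK)))
  [2] S(I(III)(IK(IK)(KKK)))
  [3] S(III(IK(IK)(KKK)))
  [4] S(II(IK(IK)(KKK)))
  [5] S(I(IK(IK)(KKK)))
  [6] S(IK(IK)(KKK))
  [7] S(K(IK)(KKK))
  [8] S(IK)
  [9] SK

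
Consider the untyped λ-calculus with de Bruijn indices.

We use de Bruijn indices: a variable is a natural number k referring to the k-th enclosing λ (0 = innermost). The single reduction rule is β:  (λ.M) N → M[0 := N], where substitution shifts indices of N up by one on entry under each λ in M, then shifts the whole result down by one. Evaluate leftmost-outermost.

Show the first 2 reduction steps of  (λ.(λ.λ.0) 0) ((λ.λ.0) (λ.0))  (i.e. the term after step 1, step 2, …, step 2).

Answer: after 2 steps: λ.0

Derivation:
  start: (λ.(λ.λ.0) 0) ((λ.λ.0) (λ.0))
  step 1: (λ.λ.0) ((λ.λ.0) (λ.0))
  step 2: λ.0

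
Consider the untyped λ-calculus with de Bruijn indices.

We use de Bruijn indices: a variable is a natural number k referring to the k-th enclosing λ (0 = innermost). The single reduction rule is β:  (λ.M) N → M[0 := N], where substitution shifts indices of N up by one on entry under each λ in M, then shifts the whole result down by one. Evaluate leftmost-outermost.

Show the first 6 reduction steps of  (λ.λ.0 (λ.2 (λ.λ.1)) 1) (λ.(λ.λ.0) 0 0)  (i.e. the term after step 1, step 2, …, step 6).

  start: (λ.λ.0 (λ.2 (λ.λ.1)) 1) (λ.(λ.λ.0) 0 0)
  →1  λ.0 (λ.(λ.(λ.λ.0) 0 0) (λ.λ.1)) (λ.(λ.λ.0) 0 0)
  →2  λ.0 (λ.(λ.λ.0) (λ.λ.1) (λ.λ.1)) (λ.(λ.λ.0) 0 0)
  →3  λ.0 (λ.(λ.0) (λ.λ.1)) (λ.(λ.λ.0) 0 0)
  →4  λ.0 (λ.λ.λ.1) (λ.(λ.λ.0) 0 0)
  →5  λ.0 (λ.λ.λ.1) (λ.(λ.0) 0)
  →6  λ.0 (λ.λ.λ.1) (λ.0)

Answer: after 6 steps: λ.0 (λ.λ.λ.1) (λ.0)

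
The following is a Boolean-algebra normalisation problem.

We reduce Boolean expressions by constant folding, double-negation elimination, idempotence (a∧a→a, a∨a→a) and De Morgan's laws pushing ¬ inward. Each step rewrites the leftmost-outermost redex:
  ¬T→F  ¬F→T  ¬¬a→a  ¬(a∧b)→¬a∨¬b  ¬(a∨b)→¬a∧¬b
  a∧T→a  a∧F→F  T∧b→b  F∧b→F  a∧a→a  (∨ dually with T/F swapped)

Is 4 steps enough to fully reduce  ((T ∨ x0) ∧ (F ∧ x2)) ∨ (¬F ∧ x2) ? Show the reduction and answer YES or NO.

Answer: NO — after 4 steps the term is ¬F ∧ x2, not yet normal

Reduction:
  start: ((T ∨ x0) ∧ (F ∧ x2)) ∨ (¬F ∧ x2)
  [1] (T ∧ (F ∧ x2)) ∨ (¬F ∧ x2)
  [2] (F ∧ x2) ∨ (¬F ∧ x2)
  [3] F ∨ (¬F ∧ x2)
  [4] ¬F ∧ x2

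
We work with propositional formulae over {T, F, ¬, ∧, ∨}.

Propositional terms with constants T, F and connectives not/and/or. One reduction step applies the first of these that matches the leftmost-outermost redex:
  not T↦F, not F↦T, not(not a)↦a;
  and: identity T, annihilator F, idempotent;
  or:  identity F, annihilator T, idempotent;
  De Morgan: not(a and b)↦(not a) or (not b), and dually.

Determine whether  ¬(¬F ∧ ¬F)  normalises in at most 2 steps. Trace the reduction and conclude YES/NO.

Answer: NO — after 2 steps the term is ¬¬F, not yet normal

Reduction:
  start: ¬(¬F ∧ ¬F)
  step 1: ¬¬F ∨ ¬¬F
  step 2: ¬¬F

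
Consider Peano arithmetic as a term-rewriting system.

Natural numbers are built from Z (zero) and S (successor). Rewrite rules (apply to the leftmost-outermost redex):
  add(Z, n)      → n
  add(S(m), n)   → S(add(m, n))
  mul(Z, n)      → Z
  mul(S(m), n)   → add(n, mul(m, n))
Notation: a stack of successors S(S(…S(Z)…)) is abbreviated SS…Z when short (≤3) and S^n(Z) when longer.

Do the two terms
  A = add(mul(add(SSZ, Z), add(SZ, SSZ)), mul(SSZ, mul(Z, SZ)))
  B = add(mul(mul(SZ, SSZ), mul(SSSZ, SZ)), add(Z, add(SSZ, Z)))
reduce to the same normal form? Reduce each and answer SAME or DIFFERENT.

Term A:
  start: add(mul(add(SSZ, Z), add(SZ, SSZ)), mul(SSZ, mul(Z, SZ)))
  step 1: add(mul(S(add(SZ, Z)), add(SZ, SSZ)), mul(SSZ, mul(Z, SZ)))
  step 2: add(add(add(SZ, SSZ), mul(add(SZ, Z), add(SZ, SSZ))), mul(SSZ, mul(Z, SZ)))
  step 3: add(add(S(add(Z, SSZ)), mul(add(SZ, Z), add(SZ, SSZ))), mul(SSZ, mul(Z, SZ)))
  step 4: add(S(add(add(Z, SSZ), mul(add(SZ, Z), add(SZ, SSZ)))), mul(SSZ, mul(Z, SZ)))
  step 5: S(add(add(add(Z, SSZ), mul(add(SZ, Z), add(SZ, SSZ))), mul(SSZ, mul(Z, SZ))))
  step 6: S(add(add(SSZ, mul(add(SZ, Z), add(SZ, SSZ))), mul(SSZ, mul(Z, SZ))))
  step 7: S(add(S(add(SZ, mul(add(SZ, Z), add(SZ, SSZ)))), mul(SSZ, mul(Z, SZ))))
  step 8: S(S(add(add(SZ, mul(add(SZ, Z), add(SZ, SSZ))), mul(SSZ, mul(Z, SZ)))))
  step 9: S(S(add(S(add(Z, mul(add(SZ, Z), add(SZ, SSZ)))), mul(SSZ, mul(Z, SZ)))))
  step 10: S(S(S(add(add(Z, mul(add(SZ, Z), add(SZ, SSZ))), mul(SSZ, mul(Z, SZ))))))
  step 11: S(S(S(add(mul(add(SZ, Z), add(SZ, SSZ)), mul(SSZ, mul(Z, SZ))))))
  step 12: S(S(S(add(mul(S(add(Z, Z)), add(SZ, SSZ)), mul(SSZ, mul(Z, SZ))))))
  step 13: S(S(S(add(add(add(SZ, SSZ), mul(add(Z, Z), add(SZ, SSZ))), mul(SSZ, mul(Z, SZ))))))
  step 14: S(S(S(add(add(S(add(Z, SSZ)), mul(add(Z, Z), add(SZ, SSZ))), mul(SSZ, mul(Z, SZ))))))
  step 15: S(S(S(add(S(add(add(Z, SSZ), mul(add(Z, Z), add(SZ, SSZ)))), mul(SSZ, mul(Z, SZ))))))
  step 16: S(S(S(S(add(add(add(Z, SSZ), mul(add(Z, Z), add(SZ, SSZ))), mul(SSZ, mul(Z, SZ)))))))
  step 17: S(S(S(S(add(add(SSZ, mul(add(Z, Z), add(SZ, SSZ))), mul(SSZ, mul(Z, SZ)))))))
  step 18: S(S(S(S(add(S(add(SZ, mul(add(Z, Z), add(SZ, SSZ)))), mul(SSZ, mul(Z, SZ)))))))
  step 19: S(S(S(S(S(add(add(SZ, mul(add(Z, Z), add(SZ, SSZ))), mul(SSZ, mul(Z, SZ))))))))
  step 20: S(S(S(S(S(add(S(add(Z, mul(add(Z, Z), add(SZ, SSZ)))), mul(SSZ, mul(Z, SZ))))))))
  step 21: S(S(S(S(S(S(add(add(Z, mul(add(Z, Z), add(SZ, SSZ))), mul(SSZ, mul(Z, SZ)))))))))
  step 22: S(S(S(S(S(S(add(mul(add(Z, Z), add(SZ, SSZ)), mul(SSZ, mul(Z, SZ)))))))))
  step 23: S(S(S(S(S(S(add(mul(Z, add(SZ, SSZ)), mul(SSZ, mul(Z, SZ)))))))))
  step 24: S(S(S(S(S(S(add(Z, mul(SSZ, mul(Z, SZ)))))))))
  step 25: S(S(S(S(S(S(mul(SSZ, mul(Z, SZ))))))))
  step 26: S(S(S(S(S(S(add(mul(Z, SZ), mul(SZ, mul(Z, SZ)))))))))
  step 27: S(S(S(S(S(S(add(Z, mul(SZ, mul(Z, SZ)))))))))
  step 28: S(S(S(S(S(S(mul(SZ, mul(Z, SZ))))))))
  step 29: S(S(S(S(S(S(add(mul(Z, SZ), mul(Z, mul(Z, SZ)))))))))
  step 30: S(S(S(S(S(S(add(Z, mul(Z, mul(Z, SZ)))))))))
  step 31: S(S(S(S(S(S(mul(Z, mul(Z, SZ))))))))
  step 32: S^6(Z)

Term B:
  start: add(mul(mul(SZ, SSZ), mul(SSSZ, SZ)), add(Z, add(SSZ, Z)))
  step 1: add(mul(add(SSZ, mul(Z, SSZ)), mul(SSSZ, SZ)), add(Z, add(SSZ, Z)))
  step 2: add(mul(S(add(SZ, mul(Z, SSZ))), mul(SSSZ, SZ)), add(Z, add(SSZ, Z)))
  step 3: add(add(mul(SSSZ, SZ), mul(add(SZ, mul(Z, SSZ)), mul(SSSZ, SZ))), add(Z, add(SSZ, Z)))
  step 4: add(add(add(SZ, mul(SSZ, SZ)), mul(add(SZ, mul(Z, SSZ)), mul(SSSZ, SZ))), add(Z, add(SSZ, Z)))
  step 5: add(add(S(add(Z, mul(SSZ, SZ))), mul(add(SZ, mul(Z, SSZ)), mul(SSSZ, SZ))), add(Z, add(SSZ, Z)))
  step 6: add(S(add(add(Z, mul(SSZ, SZ)), mul(add(SZ, mul(Z, SSZ)), mul(SSSZ, SZ)))), add(Z, add(SSZ, Z)))
  step 7: S(add(add(add(Z, mul(SSZ, SZ)), mul(add(SZ, mul(Z, SSZ)), mul(SSSZ, SZ))), add(Z, add(SSZ, Z))))
  step 8: S(add(add(mul(SSZ, SZ), mul(add(SZ, mul(Z, SSZ)), mul(SSSZ, SZ))), add(Z, add(SSZ, Z))))
  step 9: S(add(add(add(SZ, mul(SZ, SZ)), mul(add(SZ, mul(Z, SSZ)), mul(SSSZ, SZ))), add(Z, add(SSZ, Z))))
  step 10: S(add(add(S(add(Z, mul(SZ, SZ))), mul(add(SZ, mul(Z, SSZ)), mul(SSSZ, SZ))), add(Z, add(SSZ, Z))))
  step 11: S(add(S(add(add(Z, mul(SZ, SZ)), mul(add(SZ, mul(Z, SSZ)), mul(SSSZ, SZ)))), add(Z, add(SSZ, Z))))
  step 12: S(S(add(add(add(Z, mul(SZ, SZ)), mul(add(SZ, mul(Z, SSZ)), mul(SSSZ, SZ))), add(Z, add(SSZ, Z)))))
  step 13: S(S(add(add(mul(SZ, SZ), mul(add(SZ, mul(Z, SSZ)), mul(SSSZ, SZ))), add(Z, add(SSZ, Z)))))
  step 14: S(S(add(add(add(SZ, mul(Z, SZ)), mul(add(SZ, mul(Z, SSZ)), mul(SSSZ, SZ))), add(Z, add(SSZ, Z)))))
  step 15: S(S(add(add(S(add(Z, mul(Z, SZ))), mul(add(SZ, mul(Z, SSZ)), mul(SSSZ, SZ))), add(Z, add(SSZ, Z)))))
  step 16: S(S(add(S(add(add(Z, mul(Z, SZ)), mul(add(SZ, mul(Z, SSZ)), mul(SSSZ, SZ)))), add(Z, add(SSZ, Z)))))
  step 17: S(S(S(add(add(add(Z, mul(Z, SZ)), mul(add(SZ, mul(Z, SSZ)), mul(SSSZ, SZ))), add(Z, add(SSZ, Z))))))
  step 18: S(S(S(add(add(mul(Z, SZ), mul(add(SZ, mul(Z, SSZ)), mul(SSSZ, SZ))), add(Z, add(SSZ, Z))))))
  step 19: S(S(S(add(add(Z, mul(add(SZ, mul(Z, SSZ)), mul(SSSZ, SZ))), add(Z, add(SSZ, Z))))))
  step 20: S(S(S(add(mul(add(SZ, mul(Z, SSZ)), mul(SSSZ, SZ)), add(Z, add(SSZ, Z))))))
  step 21: S(S(S(add(mul(S(add(Z, mul(Z, SSZ))), mul(SSSZ, SZ)), add(Z, add(SSZ, Z))))))
  step 22: S(S(S(add(add(mul(SSSZ, SZ), mul(add(Z, mul(Z, SSZ)), mul(SSSZ, SZ))), add(Z, add(SSZ, Z))))))
  step 23: S(S(S(add(add(add(SZ, mul(SSZ, SZ)), mul(add(Z, mul(Z, SSZ)), mul(SSSZ, SZ))), add(Z, add(SSZ, Z))))))
  step 24: S(S(S(add(add(S(add(Z, mul(SSZ, SZ))), mul(add(Z, mul(Z, SSZ)), mul(SSSZ, SZ))), add(Z, add(SSZ, Z))))))
  step 25: S(S(S(add(S(add(add(Z, mul(SSZ, SZ)), mul(add(Z, mul(Z, SSZ)), mul(SSSZ, SZ)))), add(Z, add(SSZ, Z))))))
  step 26: S(S(S(S(add(add(add(Z, mul(SSZ, SZ)), mul(add(Z, mul(Z, SSZ)), mul(SSSZ, SZ))), add(Z, add(SSZ, Z)))))))
  step 27: S(S(S(S(add(add(mul(SSZ, SZ), mul(add(Z, mul(Z, SSZ)), mul(SSSZ, SZ))), add(Z, add(SSZ, Z)))))))
  step 28: S(S(S(S(add(add(add(SZ, mul(SZ, SZ)), mul(add(Z, mul(Z, SSZ)), mul(SSSZ, SZ))), add(Z, add(SSZ, Z)))))))
  step 29: S(S(S(S(add(add(S(add(Z, mul(SZ, SZ))), mul(add(Z, mul(Z, SSZ)), mul(SSSZ, SZ))), add(Z, add(SSZ, Z)))))))
  step 30: S(S(S(S(add(S(add(add(Z, mul(SZ, SZ)), mul(add(Z, mul(Z, SSZ)), mul(SSSZ, SZ)))), add(Z, add(SSZ, Z)))))))
  step 31: S(S(S(S(S(add(add(add(Z, mul(SZ, SZ)), mul(add(Z, mul(Z, SSZ)), mul(SSSZ, SZ))), add(Z, add(SSZ, Z))))))))
  step 32: S(S(S(S(S(add(add(mul(SZ, SZ), mul(add(Z, mul(Z, SSZ)), mul(SSSZ, SZ))), add(Z, add(SSZ, Z))))))))
  step 33: S(S(S(S(S(add(add(add(SZ, mul(Z, SZ)), mul(add(Z, mul(Z, SSZ)), mul(SSSZ, SZ))), add(Z, add(SSZ, Z))))))))
  step 34: S(S(S(S(S(add(add(S(add(Z, mul(Z, SZ))), mul(add(Z, mul(Z, SSZ)), mul(SSSZ, SZ))), add(Z, add(SSZ, Z))))))))
  step 35: S(S(S(S(S(add(S(add(add(Z, mul(Z, SZ)), mul(add(Z, mul(Z, SSZ)), mul(SSSZ, SZ)))), add(Z, add(SSZ, Z))))))))
  step 36: S(S(S(S(S(S(add(add(add(Z, mul(Z, SZ)), mul(add(Z, mul(Z, SSZ)), mul(SSSZ, SZ))), add(Z, add(SSZ, Z)))))))))
  step 37: S(S(S(S(S(S(add(add(mul(Z, SZ), mul(add(Z, mul(Z, SSZ)), mul(SSSZ, SZ))), add(Z, add(SSZ, Z)))))))))
  step 38: S(S(S(S(S(S(add(add(Z, mul(add(Z, mul(Z, SSZ)), mul(SSSZ, SZ))), add(Z, add(SSZ, Z)))))))))
  step 39: S(S(S(S(S(S(add(mul(add(Z, mul(Z, SSZ)), mul(SSSZ, SZ)), add(Z, add(SSZ, Z)))))))))
  step 40: S(S(S(S(S(S(add(mul(mul(Z, SSZ), mul(SSSZ, SZ)), add(Z, add(SSZ, Z)))))))))
  step 41: S(S(S(S(S(S(add(mul(Z, mul(SSSZ, SZ)), add(Z, add(SSZ, Z)))))))))
  step 42: S(S(S(S(S(S(add(Z, add(Z, add(SSZ, Z)))))))))
  step 43: S(S(S(S(S(S(add(Z, add(SSZ, Z))))))))
  step 44: S(S(S(S(S(S(add(SSZ, Z)))))))
  step 45: S(S(S(S(S(S(S(add(SZ, Z))))))))
  step 46: S(S(S(S(S(S(S(S(add(Z, Z)))))))))
  step 47: S^8(Z)

Answer: DIFFERENT — A ⇓ S^6(Z), B ⇓ S^8(Z)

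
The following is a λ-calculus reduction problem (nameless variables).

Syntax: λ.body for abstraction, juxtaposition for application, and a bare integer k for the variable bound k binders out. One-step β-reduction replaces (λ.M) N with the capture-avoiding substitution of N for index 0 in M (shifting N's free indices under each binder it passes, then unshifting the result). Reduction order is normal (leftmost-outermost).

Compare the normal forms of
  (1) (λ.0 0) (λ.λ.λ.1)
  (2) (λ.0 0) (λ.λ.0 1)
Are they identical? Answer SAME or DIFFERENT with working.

Answer: DIFFERENT — A ⇓ λ.λ.1, B ⇓ λ.0 (λ.λ.0 1)

Derivation:
Term A:
  start: (λ.0 0) (λ.λ.λ.1)
  step 1: (λ.λ.λ.1) (λ.λ.λ.1)
  step 2: λ.λ.1

Term B:
  start: (λ.0 0) (λ.λ.0 1)
  step 1: (λ.λ.0 1) (λ.λ.0 1)
  step 2: λ.0 (λ.λ.0 1)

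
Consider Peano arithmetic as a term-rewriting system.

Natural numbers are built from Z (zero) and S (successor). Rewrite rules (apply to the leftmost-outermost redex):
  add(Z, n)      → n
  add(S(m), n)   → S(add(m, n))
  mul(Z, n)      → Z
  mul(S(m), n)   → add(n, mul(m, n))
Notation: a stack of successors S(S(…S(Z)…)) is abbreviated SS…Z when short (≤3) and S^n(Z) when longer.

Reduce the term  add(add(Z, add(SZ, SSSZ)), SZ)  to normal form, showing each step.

  start: add(add(Z, add(SZ, SSSZ)), SZ)
  [1] add(add(SZ, SSSZ), SZ)
  [2] add(S(add(Z, SSSZ)), SZ)
  [3] S(add(add(Z, SSSZ), SZ))
  [4] S(add(SSSZ, SZ))
  [5] S(S(add(SSZ, SZ)))
  [6] S(S(S(add(SZ, SZ))))
  [7] S(S(S(S(add(Z, SZ)))))
  [8] S^5(Z)

Answer: normal form = S^5(Z)  (in 8 steps)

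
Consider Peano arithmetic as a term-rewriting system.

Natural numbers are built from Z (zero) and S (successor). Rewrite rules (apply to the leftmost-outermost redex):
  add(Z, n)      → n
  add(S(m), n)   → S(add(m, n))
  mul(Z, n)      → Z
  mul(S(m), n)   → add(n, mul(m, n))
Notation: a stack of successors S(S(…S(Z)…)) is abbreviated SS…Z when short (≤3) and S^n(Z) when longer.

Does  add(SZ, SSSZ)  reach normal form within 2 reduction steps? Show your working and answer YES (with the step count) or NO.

Answer: YES — reaches normal form S^4(Z) in 2 ≤ 2 steps

Working:
  start: add(SZ, SSSZ)
  [1] S(add(Z, SSSZ))
  [2] S^4(Z)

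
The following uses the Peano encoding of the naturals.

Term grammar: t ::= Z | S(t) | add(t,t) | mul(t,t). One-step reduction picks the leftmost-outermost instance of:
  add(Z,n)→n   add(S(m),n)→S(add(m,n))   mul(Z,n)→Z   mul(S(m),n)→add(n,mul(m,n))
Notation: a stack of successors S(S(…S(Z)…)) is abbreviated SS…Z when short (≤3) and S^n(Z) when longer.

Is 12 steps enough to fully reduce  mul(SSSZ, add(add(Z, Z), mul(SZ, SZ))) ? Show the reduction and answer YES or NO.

Answer: NO — after 12 steps the term is S(add(mul(SZ, SZ), mul(SZ, add(add(Z, Z), mul(SZ, SZ))))), not yet normal

Working:
  start: mul(SSSZ, add(add(Z, Z), mul(SZ, SZ)))
  →1  add(add(add(Z, Z), mul(SZ, SZ)), mul(SSZ, add(add(Z, Z), mul(SZ, SZ))))
  →2  add(add(Z, mul(SZ, SZ)), mul(SSZ, add(add(Z, Z), mul(SZ, SZ))))
  →3  add(mul(SZ, SZ), mul(SSZ, add(add(Z, Z), mul(SZ, SZ))))
  →4  add(add(SZ, mul(Z, SZ)), mul(SSZ, add(add(Z, Z), mul(SZ, SZ))))
  →5  add(S(add(Z, mul(Z, SZ))), mul(SSZ, add(add(Z, Z), mul(SZ, SZ))))
  →6  S(add(add(Z, mul(Z, SZ)), mul(SSZ, add(add(Z, Z), mul(SZ, SZ)))))
  →7  S(add(mul(Z, SZ), mul(SSZ, add(add(Z, Z), mul(SZ, SZ)))))
  →8  S(add(Z, mul(SSZ, add(add(Z, Z), mul(SZ, SZ)))))
  →9  S(mul(SSZ, add(add(Z, Z), mul(SZ, SZ))))
  →10  S(add(add(add(Z, Z), mul(SZ, SZ)), mul(SZ, add(add(Z, Z), mul(SZ, SZ)))))
  →11  S(add(add(Z, mul(SZ, SZ)), mul(SZ, add(add(Z, Z), mul(SZ, SZ)))))
  →12  S(add(mul(SZ, SZ), mul(SZ, add(add(Z, Z), mul(SZ, SZ)))))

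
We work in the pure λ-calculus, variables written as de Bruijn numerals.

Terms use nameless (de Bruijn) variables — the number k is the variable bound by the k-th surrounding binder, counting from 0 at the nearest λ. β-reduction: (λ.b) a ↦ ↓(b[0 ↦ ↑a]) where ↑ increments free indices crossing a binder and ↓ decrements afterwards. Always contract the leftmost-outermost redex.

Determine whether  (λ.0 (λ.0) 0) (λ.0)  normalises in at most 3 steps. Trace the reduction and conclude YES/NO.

Answer: YES — reaches normal form λ.0 in 3 ≤ 3 steps

Derivation:
  start: (λ.0 (λ.0) 0) (λ.0)
  step 1: (λ.0) (λ.0) (λ.0)
  step 2: (λ.0) (λ.0)
  step 3: λ.0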